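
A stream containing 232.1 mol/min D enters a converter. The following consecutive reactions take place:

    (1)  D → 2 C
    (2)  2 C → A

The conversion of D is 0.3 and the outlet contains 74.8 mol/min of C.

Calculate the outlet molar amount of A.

32.2 mol/min

Conversion of D: D consumed = 1ξ₁ = 0.3 × 232.1 → ξ₁ = 69.63 mol/min.
C balance: n_C = 0 + 2ξ₁ − 2ξ₂ = 74.8 → ξ₂ = (2·69.63 − 74.8)/2 = 32.23 mol/min.
Outlet amounts (n = n₀ + Σ ν·ξ):
  D: 232.1 − 1(69.63) = 162.5
  C: 0 + 2(69.63) − 2(32.23) = 74.8
  A: 0 + 1(32.23) = 32.23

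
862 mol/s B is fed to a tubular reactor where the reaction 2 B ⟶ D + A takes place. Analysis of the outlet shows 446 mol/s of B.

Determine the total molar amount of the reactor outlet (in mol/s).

862 mol/s

For B: n = n₀ − 2ξ → 446 = 862 − 2ξ, giving ξ = 208 mol/s.
Outlet amounts (n = n₀ + ν ξ):
  B: 862 − 2(208) = 446
  D: 0 + 1(208) = 208
  A: 0 + 1(208) = 208
Total out = 446 + 208 + 208 = 862 mol/s.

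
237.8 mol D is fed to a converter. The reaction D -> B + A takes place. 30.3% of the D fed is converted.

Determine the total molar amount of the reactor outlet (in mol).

D reacted = 0.303 × 237.8 = 72.05 mol; ν_D = −1, so ξ = 72.05/1 = 72.05 mol.
Outlet amounts (n = n₀ + ν ξ):
  D: 237.8 − 1(72.05) = 165.7
  B: 0 + 1(72.05) = 72.05
  A: 0 + 1(72.05) = 72.05
Total out = 165.7 + 72.05 + 72.05 = 309.9 mol.

310 mol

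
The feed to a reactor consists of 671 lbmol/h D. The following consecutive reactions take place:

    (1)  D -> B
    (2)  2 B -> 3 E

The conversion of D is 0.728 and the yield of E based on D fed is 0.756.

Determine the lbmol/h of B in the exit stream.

150 lbmol/h

Conversion of D: D consumed = 1ξ₁ = 0.728 × 671 → ξ₁ = 488.5 lbmol/h.
Yield of E: 3ξ₂ / 671 = 0.756 → ξ₂ = 169.1 lbmol/h.
Outlet amounts (n = n₀ + Σ ν·ξ):
  D: 671 − 1(488.5) = 182.5
  B: 0 + 1(488.5) − 2(169.1) = 150.3
  E: 0 + 3(169.1) = 507.3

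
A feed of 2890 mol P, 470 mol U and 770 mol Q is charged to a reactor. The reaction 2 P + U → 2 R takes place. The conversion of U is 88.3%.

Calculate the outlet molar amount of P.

U reacted = 0.883 × 470 = 415 mol; ν_U = −1, so ξ = 415/1 = 415 mol.
Outlet amounts (n = n₀ + ν ξ):
  P: 2890 − 2(415) = 2060
  U: 470 − 1(415) = 54.99
  R: 0 + 2(415) = 830
  Q: 770 (inert)

2060 mol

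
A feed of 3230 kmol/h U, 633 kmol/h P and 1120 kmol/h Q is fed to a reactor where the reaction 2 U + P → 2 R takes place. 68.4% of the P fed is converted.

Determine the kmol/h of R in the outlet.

P reacted = 0.684 × 633 = 433 kmol/h; ν_P = −1, so ξ = 433/1 = 433 kmol/h.
Outlet amounts (n = n₀ + ν ξ):
  U: 3230 − 2(433) = 2364
  P: 633 − 1(433) = 200
  R: 0 + 2(433) = 865.9
  Q: 1120 (inert)

866 kmol/h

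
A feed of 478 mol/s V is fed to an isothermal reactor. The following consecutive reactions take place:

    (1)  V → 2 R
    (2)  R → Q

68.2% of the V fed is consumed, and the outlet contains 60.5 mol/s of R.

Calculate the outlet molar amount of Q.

Conversion of V: V consumed = 1ξ₁ = 0.682 × 478 → ξ₁ = 326 mol/s.
R balance: n_R = 0 + 2ξ₁ − 1ξ₂ = 60.5 → ξ₂ = (2·326 − 60.5)/1 = 591.5 mol/s.
Outlet amounts (n = n₀ + Σ ν·ξ):
  V: 478 − 1(326) = 152
  R: 0 + 2(326) − 1(591.5) = 60.5
  Q: 0 + 1(591.5) = 591.5

591 mol/s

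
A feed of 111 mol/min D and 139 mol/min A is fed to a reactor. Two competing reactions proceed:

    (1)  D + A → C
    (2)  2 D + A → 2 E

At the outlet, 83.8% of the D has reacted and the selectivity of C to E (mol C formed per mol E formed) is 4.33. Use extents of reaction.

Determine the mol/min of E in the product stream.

Conversion of D: D consumed = 0.838 × 111 = 93.02 mol/min = 1ξ₁ + 2ξ₂.
Selectivity: 1ξ₁ / (2ξ₂) = 4.33 → ξ₁ = 8.66 ξ₂.
Substitute: (1·8.66 + 2) ξ₂ = 93.02 → ξ₂ = 8.726 mol/min, ξ₁ = 75.57 mol/min.
Outlet amounts (n = n₀ + Σ ν·ξ):
  D: 111 − 1(75.57) − 2(8.726) = 17.98
  A: 139 − 1(75.57) − 1(8.726) = 54.71
  C: 0 + 1(75.57) = 75.57
  E: 0 + 2(8.726) = 17.45

17.5 mol/min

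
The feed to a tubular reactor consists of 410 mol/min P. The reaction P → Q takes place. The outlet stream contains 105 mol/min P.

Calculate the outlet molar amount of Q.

305 mol/min

For P: n = n₀ − 1ξ → 105 = 410 − 1ξ, giving ξ = 305 mol/min.
Outlet amounts (n = n₀ + ν ξ):
  P: 410 − 1(305) = 105
  Q: 0 + 1(305) = 305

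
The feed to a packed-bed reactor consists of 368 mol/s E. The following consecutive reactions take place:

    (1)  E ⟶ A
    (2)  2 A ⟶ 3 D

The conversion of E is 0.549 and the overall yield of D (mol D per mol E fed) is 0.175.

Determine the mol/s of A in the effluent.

Conversion of E: E consumed = 1ξ₁ = 0.549 × 368 → ξ₁ = 202 mol/s.
Yield of D: 3ξ₂ / 368 = 0.175 → ξ₂ = 21.47 mol/s.
Outlet amounts (n = n₀ + Σ ν·ξ):
  E: 368 − 1(202) = 166
  A: 0 + 1(202) − 2(21.47) = 159.1
  D: 0 + 3(21.47) = 64.4

159 mol/s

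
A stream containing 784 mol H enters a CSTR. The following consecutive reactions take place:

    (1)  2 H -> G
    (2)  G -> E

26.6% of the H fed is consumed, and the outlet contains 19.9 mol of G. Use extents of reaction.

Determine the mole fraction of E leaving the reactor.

0.124

Conversion of H: H consumed = 2ξ₁ = 0.266 × 784 → ξ₁ = 104.3 mol.
G balance: n_G = 0 + 1ξ₁ − 1ξ₂ = 19.9 → ξ₂ = (1·104.3 − 19.9)/1 = 84.37 mol.
Outlet amounts (n = n₀ + Σ ν·ξ):
  H: 784 − 2(104.3) = 575.5
  G: 0 + 1(104.3) − 1(84.37) = 19.9
  E: 0 + 1(84.37) = 84.37
Total out = 679.7 mol; y_E = 84.37 / 679.7 = 0.1241.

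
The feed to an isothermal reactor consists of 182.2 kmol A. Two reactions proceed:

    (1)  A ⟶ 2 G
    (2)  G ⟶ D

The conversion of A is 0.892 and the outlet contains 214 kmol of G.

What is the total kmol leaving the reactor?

345 kmol

Conversion of A: A consumed = 1ξ₁ = 0.892 × 182.2 → ξ₁ = 162.5 kmol.
G balance: n_G = 0 + 2ξ₁ − 1ξ₂ = 214 → ξ₂ = (2·162.5 − 214)/1 = 111 kmol.
Outlet amounts (n = n₀ + Σ ν·ξ):
  A: 182.2 − 1(162.5) = 19.68
  G: 0 + 2(162.5) − 1(111) = 214
  D: 0 + 1(111) = 111
Total out = 19.68 + 214 + 111 = 344.7 kmol.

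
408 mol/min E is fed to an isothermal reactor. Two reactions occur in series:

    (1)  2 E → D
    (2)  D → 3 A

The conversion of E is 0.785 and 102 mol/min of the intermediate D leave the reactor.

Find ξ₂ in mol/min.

ξ₂ = 58.1 mol/min

Conversion of E: E consumed = 2ξ₁ = 0.785 × 408 → ξ₁ = 160.1 mol/min.
D balance: n_D = 0 + 1ξ₁ − 1ξ₂ = 102 → ξ₂ = (1·160.1 − 102)/1 = 58.14 mol/min.
Outlet amounts (n = n₀ + Σ ν·ξ):
  E: 408 − 2(160.1) = 87.72
  D: 0 + 1(160.1) − 1(58.14) = 102
  A: 0 + 3(58.14) = 174.4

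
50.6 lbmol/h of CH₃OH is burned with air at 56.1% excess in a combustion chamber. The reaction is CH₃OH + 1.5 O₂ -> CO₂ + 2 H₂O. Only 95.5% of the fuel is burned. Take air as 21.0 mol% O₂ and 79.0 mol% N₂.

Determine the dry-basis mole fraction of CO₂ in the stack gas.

0.0891

Stoichiometric O₂ = 1.5 × 50.6 = 75.9 lbmol/h; O₂ fed = 75.9 × 1.561 = 118.5 lbmol/h.
N₂ fed = 118.5 × 79/21 = 445.7 lbmol/h.
Fuel reacted = 0.955 × 50.6 → ξ = 48.32 lbmol/h.
Outlet (n = n₀ + ν ξ):
  CH₃OH: 50.6 − 1(48.32) = 2.277
  O₂: 118.5 − 1.5(48.32) = 46
  N₂: 445.7 (inert)
  CO₂: 0 + 1(48.32) = 48.32
  H₂O: 0 + 2(48.32) = 96.65
Dry total = 542.3 lbmol/h; y_CO₂ (dry) = 48.32 / 542.3 = 0.08911.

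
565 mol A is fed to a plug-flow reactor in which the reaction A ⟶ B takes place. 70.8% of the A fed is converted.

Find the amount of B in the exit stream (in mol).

400 mol

A reacted = 0.708 × 565 = 400 mol; ν_A = −1, so ξ = 400/1 = 400 mol.
Outlet amounts (n = n₀ + ν ξ):
  A: 565 − 1(400) = 165
  B: 0 + 1(400) = 400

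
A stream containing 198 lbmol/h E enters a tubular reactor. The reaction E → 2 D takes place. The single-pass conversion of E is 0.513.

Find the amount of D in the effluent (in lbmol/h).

E reacted = 0.513 × 198 = 101.6 lbmol/h; ν_E = −1, so ξ = 101.6/1 = 101.6 lbmol/h.
Outlet amounts (n = n₀ + ν ξ):
  E: 198 − 1(101.6) = 96.43
  D: 0 + 2(101.6) = 203.1

203 lbmol/h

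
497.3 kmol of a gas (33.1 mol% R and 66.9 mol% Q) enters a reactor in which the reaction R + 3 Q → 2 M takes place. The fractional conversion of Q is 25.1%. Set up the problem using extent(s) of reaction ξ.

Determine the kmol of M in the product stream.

55.7 kmol

Q reacted = 0.251 × 332.7 = 83.51 kmol; ν_Q = −3, so ξ = 83.51/3 = 27.84 kmol.
Outlet amounts (n = n₀ + ν ξ):
  R: 164.6 − 1(27.84) = 136.8
  Q: 332.7 − 3(27.84) = 249.2
  M: 0 + 2(27.84) = 55.67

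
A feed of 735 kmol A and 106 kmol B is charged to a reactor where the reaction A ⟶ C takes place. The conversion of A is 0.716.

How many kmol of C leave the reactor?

526 kmol

A reacted = 0.716 × 735 = 526.3 kmol; ν_A = −1, so ξ = 526.3/1 = 526.3 kmol.
Outlet amounts (n = n₀ + ν ξ):
  A: 735 − 1(526.3) = 208.7
  C: 0 + 1(526.3) = 526.3
  B: 106 (inert)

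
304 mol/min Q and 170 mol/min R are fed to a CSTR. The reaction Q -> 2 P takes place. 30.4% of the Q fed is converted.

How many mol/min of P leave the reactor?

185 mol/min

Q reacted = 0.304 × 304 = 92.42 mol/min; ν_Q = −1, so ξ = 92.42/1 = 92.42 mol/min.
Outlet amounts (n = n₀ + ν ξ):
  Q: 304 − 1(92.42) = 211.6
  P: 0 + 2(92.42) = 184.8
  R: 170 (inert)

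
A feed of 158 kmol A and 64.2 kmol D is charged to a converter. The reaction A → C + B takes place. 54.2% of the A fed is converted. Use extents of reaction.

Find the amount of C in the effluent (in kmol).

85.6 kmol

A reacted = 0.542 × 158 = 85.64 kmol; ν_A = −1, so ξ = 85.64/1 = 85.64 kmol.
Outlet amounts (n = n₀ + ν ξ):
  A: 158 − 1(85.64) = 72.36
  C: 0 + 1(85.64) = 85.64
  B: 0 + 1(85.64) = 85.64
  D: 64.2 (inert)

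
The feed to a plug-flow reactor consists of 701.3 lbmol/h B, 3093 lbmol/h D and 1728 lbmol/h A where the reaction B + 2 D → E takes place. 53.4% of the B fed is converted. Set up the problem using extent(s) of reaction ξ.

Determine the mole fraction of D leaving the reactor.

B reacted = 0.534 × 701.3 = 374.5 lbmol/h; ν_B = −1, so ξ = 374.5/1 = 374.5 lbmol/h.
Outlet amounts (n = n₀ + ν ξ):
  B: 701.3 − 1(374.5) = 326.8
  D: 3093 − 2(374.5) = 2344
  E: 0 + 1(374.5) = 374.5
  A: 1728 (inert)
Total out = 4773 lbmol/h; y_D = 2344 / 4773 = 0.4911.

0.491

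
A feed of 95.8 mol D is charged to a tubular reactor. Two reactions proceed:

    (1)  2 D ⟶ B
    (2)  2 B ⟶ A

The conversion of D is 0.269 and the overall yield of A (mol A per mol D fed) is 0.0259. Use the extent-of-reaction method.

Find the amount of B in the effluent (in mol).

7.92 mol

Conversion of D: D consumed = 2ξ₁ = 0.269 × 95.8 → ξ₁ = 12.89 mol.
Yield of A: 1ξ₂ / 95.8 = 0.0259 → ξ₂ = 2.481 mol.
Outlet amounts (n = n₀ + Σ ν·ξ):
  D: 95.8 − 2(12.89) = 70.03
  B: 0 + 1(12.89) − 2(2.481) = 7.923
  A: 0 + 1(2.481) = 2.481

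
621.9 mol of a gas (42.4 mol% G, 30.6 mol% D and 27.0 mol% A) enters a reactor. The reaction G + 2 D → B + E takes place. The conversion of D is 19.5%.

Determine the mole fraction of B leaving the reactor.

D reacted = 0.195 × 190.3 = 37.11 mol; ν_D = −2, so ξ = 37.11/2 = 18.55 mol.
Outlet amounts (n = n₀ + ν ξ):
  G: 263.7 − 1(18.55) = 245.1
  D: 190.3 − 2(18.55) = 153.2
  B: 0 + 1(18.55) = 18.55
  E: 0 + 1(18.55) = 18.55
  A: 167.9 (inert)
Total out = 603.3 mol; y_B = 18.55 / 603.3 = 0.03075.

0.0308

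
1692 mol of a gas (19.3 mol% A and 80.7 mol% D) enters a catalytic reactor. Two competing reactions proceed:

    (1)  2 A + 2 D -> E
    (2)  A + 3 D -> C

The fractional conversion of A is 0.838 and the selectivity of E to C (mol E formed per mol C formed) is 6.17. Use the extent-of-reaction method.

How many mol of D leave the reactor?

Conversion of A: A consumed = 0.838 × 326.6 = 273.7 mol = 2ξ₁ + 1ξ₂.
Selectivity: 1ξ₁ / (1ξ₂) = 6.17 → ξ₁ = 6.17 ξ₂.
Substitute: (2·6.17 + 1) ξ₂ = 273.7 → ξ₂ = 20.51 mol, ξ₁ = 126.6 mol.
Outlet amounts (n = n₀ + Σ ν·ξ):
  A: 326.6 − 2(126.6) − 1(20.51) = 52.9
  D: 1365 − 2(126.6) − 3(20.51) = 1051
  E: 0 + 1(126.6) = 126.6
  C: 0 + 1(20.51) = 20.51

1050 mol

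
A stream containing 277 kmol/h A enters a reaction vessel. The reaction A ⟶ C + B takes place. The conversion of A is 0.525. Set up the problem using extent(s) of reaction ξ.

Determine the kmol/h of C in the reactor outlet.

145 kmol/h

A reacted = 0.525 × 277 = 145.4 kmol/h; ν_A = −1, so ξ = 145.4/1 = 145.4 kmol/h.
Outlet amounts (n = n₀ + ν ξ):
  A: 277 − 1(145.4) = 131.6
  C: 0 + 1(145.4) = 145.4
  B: 0 + 1(145.4) = 145.4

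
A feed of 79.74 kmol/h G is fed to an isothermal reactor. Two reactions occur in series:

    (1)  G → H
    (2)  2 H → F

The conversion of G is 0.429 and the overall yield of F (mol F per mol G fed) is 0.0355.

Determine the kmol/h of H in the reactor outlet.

28.5 kmol/h

Conversion of G: G consumed = 1ξ₁ = 0.429 × 79.74 → ξ₁ = 34.21 kmol/h.
Yield of F: 1ξ₂ / 79.74 = 0.0355 → ξ₂ = 2.831 kmol/h.
Outlet amounts (n = n₀ + Σ ν·ξ):
  G: 79.74 − 1(34.21) = 45.53
  H: 0 + 1(34.21) − 2(2.831) = 28.55
  F: 0 + 1(2.831) = 2.831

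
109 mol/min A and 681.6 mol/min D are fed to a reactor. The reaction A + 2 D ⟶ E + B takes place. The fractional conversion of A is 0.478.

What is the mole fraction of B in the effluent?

0.0706

A reacted = 0.478 × 109 = 52.1 mol/min; ν_A = −1, so ξ = 52.1/1 = 52.1 mol/min.
Outlet amounts (n = n₀ + ν ξ):
  A: 109 − 1(52.1) = 56.9
  D: 681.6 − 2(52.1) = 577.4
  E: 0 + 1(52.1) = 52.1
  B: 0 + 1(52.1) = 52.1
Total out = 738.5 mol/min; y_B = 52.1 / 738.5 = 0.07055.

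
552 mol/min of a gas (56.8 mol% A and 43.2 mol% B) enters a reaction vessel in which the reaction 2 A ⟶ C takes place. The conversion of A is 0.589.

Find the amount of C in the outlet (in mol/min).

A reacted = 0.589 × 313.5 = 184.7 mol/min; ν_A = −2, so ξ = 184.7/2 = 92.34 mol/min.
Outlet amounts (n = n₀ + ν ξ):
  A: 313.5 − 2(92.34) = 128.9
  C: 0 + 1(92.34) = 92.34
  B: 238.5 (inert)

92.3 mol/min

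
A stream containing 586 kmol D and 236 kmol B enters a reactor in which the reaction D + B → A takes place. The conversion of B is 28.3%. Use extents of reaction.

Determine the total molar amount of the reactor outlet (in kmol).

B reacted = 0.283 × 236 = 66.79 kmol; ν_B = −1, so ξ = 66.79/1 = 66.79 kmol.
Outlet amounts (n = n₀ + ν ξ):
  D: 586 − 1(66.79) = 519.2
  B: 236 − 1(66.79) = 169.2
  A: 0 + 1(66.79) = 66.79
Total out = 519.2 + 169.2 + 66.79 = 755.2 kmol.

755 kmol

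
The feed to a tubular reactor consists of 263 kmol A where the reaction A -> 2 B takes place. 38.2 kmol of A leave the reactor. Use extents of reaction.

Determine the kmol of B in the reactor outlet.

For A: n = n₀ − 1ξ → 38.2 = 263 − 1ξ, giving ξ = 224.8 kmol.
Outlet amounts (n = n₀ + ν ξ):
  A: 263 − 1(224.8) = 38.2
  B: 0 + 2(224.8) = 449.6

450 kmol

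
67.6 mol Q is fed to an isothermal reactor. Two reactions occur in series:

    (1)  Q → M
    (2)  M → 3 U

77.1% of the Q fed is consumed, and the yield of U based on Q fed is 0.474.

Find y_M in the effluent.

0.466

Conversion of Q: Q consumed = 1ξ₁ = 0.771 × 67.6 → ξ₁ = 52.12 mol.
Yield of U: 3ξ₂ / 67.6 = 0.474 → ξ₂ = 10.68 mol.
Outlet amounts (n = n₀ + Σ ν·ξ):
  Q: 67.6 − 1(52.12) = 15.48
  M: 0 + 1(52.12) − 1(10.68) = 41.44
  U: 0 + 3(10.68) = 32.04
Total out = 88.96 mol; y_M = 41.44 / 88.96 = 0.4658.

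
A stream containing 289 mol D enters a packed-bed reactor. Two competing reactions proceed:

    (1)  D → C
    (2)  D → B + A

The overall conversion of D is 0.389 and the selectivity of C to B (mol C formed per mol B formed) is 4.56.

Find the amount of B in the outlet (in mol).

Conversion of D: D consumed = 0.389 × 289 = 112.4 mol = 1ξ₁ + 1ξ₂.
Selectivity: 1ξ₁ / (1ξ₂) = 4.56 → ξ₁ = 4.56 ξ₂.
Substitute: (1·4.56 + 1) ξ₂ = 112.4 → ξ₂ = 20.22 mol, ξ₁ = 92.2 mol.
Outlet amounts (n = n₀ + Σ ν·ξ):
  D: 289 − 1(92.2) − 1(20.22) = 176.6
  C: 0 + 1(92.2) = 92.2
  B: 0 + 1(20.22) = 20.22
  A: 0 + 1(20.22) = 20.22

20.2 mol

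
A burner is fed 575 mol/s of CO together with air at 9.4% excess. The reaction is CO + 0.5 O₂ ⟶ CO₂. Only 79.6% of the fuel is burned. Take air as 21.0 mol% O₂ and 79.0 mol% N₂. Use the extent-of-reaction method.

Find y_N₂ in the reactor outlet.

Stoichiometric O₂ = 0.5 × 575 = 287.5 mol/s; O₂ fed = 287.5 × 1.094 = 314.5 mol/s.
N₂ fed = 314.5 × 79/21 = 1183 mol/s.
Fuel reacted = 0.796 × 575 → ξ = 457.7 mol/s.
Outlet (n = n₀ + ν ξ):
  CO: 575 − 1(457.7) = 117.3
  O₂: 314.5 − 0.5(457.7) = 85.68
  N₂: 1183 (inert)
  CO₂: 0 + 1(457.7) = 457.7
Total out = 1844 mol/s; y_N₂ = 1183 / 1844 = 0.6417.

0.642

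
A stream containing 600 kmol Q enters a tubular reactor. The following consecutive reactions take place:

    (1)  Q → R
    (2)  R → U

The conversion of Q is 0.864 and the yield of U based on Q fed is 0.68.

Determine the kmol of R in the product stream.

110 kmol

Conversion of Q: Q consumed = 1ξ₁ = 0.864 × 600 → ξ₁ = 518.4 kmol.
Yield of U: 1ξ₂ / 600 = 0.68 → ξ₂ = 408 kmol.
Outlet amounts (n = n₀ + Σ ν·ξ):
  Q: 600 − 1(518.4) = 81.6
  R: 0 + 1(518.4) − 1(408) = 110.4
  U: 0 + 1(408) = 408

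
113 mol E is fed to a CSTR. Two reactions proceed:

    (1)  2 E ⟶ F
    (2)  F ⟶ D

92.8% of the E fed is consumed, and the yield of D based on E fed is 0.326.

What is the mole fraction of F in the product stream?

Conversion of E: E consumed = 2ξ₁ = 0.928 × 113 → ξ₁ = 52.43 mol.
Yield of D: 1ξ₂ / 113 = 0.326 → ξ₂ = 36.84 mol.
Outlet amounts (n = n₀ + Σ ν·ξ):
  E: 113 − 2(52.43) = 8.136
  F: 0 + 1(52.43) − 1(36.84) = 15.59
  D: 0 + 1(36.84) = 36.84
Total out = 60.57 mol; y_F = 15.59 / 60.57 = 0.2575.

0.257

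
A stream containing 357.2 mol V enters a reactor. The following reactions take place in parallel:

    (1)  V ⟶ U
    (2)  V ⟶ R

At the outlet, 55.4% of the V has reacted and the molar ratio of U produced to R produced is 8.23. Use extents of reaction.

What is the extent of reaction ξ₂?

Conversion of V: V consumed = 0.554 × 357.2 = 197.9 mol = 1ξ₁ + 1ξ₂.
Selectivity: 1ξ₁ / (1ξ₂) = 8.23 → ξ₁ = 8.23 ξ₂.
Substitute: (1·8.23 + 1) ξ₂ = 197.9 → ξ₂ = 21.44 mol, ξ₁ = 176.4 mol.
Outlet amounts (n = n₀ + Σ ν·ξ):
  V: 357.2 − 1(176.4) − 1(21.44) = 159.3
  U: 0 + 1(176.4) = 176.4
  R: 0 + 1(21.44) = 21.44

ξ₂ = 21.4 mol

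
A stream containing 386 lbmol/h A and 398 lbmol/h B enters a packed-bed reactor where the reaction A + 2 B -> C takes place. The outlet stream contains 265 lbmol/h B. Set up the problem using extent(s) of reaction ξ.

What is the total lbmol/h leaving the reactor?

For B: n = n₀ − 2ξ → 265 = 398 − 2ξ, giving ξ = 66.5 lbmol/h.
Outlet amounts (n = n₀ + ν ξ):
  A: 386 − 1(66.5) = 319.5
  B: 398 − 2(66.5) = 265
  C: 0 + 1(66.5) = 66.5
Total out = 319.5 + 265 + 66.5 = 651 lbmol/h.

651 lbmol/h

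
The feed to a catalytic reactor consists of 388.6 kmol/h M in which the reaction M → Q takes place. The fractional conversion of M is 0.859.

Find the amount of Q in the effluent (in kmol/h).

334 kmol/h

M reacted = 0.859 × 388.6 = 333.8 kmol/h; ν_M = −1, so ξ = 333.8/1 = 333.8 kmol/h.
Outlet amounts (n = n₀ + ν ξ):
  M: 388.6 − 1(333.8) = 54.79
  Q: 0 + 1(333.8) = 333.8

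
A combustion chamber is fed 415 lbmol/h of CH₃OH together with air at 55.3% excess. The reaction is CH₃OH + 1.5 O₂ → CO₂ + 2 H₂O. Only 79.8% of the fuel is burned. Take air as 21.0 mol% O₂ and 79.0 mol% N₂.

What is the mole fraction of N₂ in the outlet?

0.702

Stoichiometric O₂ = 1.5 × 415 = 622.5 lbmol/h; O₂ fed = 622.5 × 1.553 = 966.7 lbmol/h.
N₂ fed = 966.7 × 79/21 = 3637 lbmol/h.
Fuel reacted = 0.798 × 415 → ξ = 331.2 lbmol/h.
Outlet (n = n₀ + ν ξ):
  CH₃OH: 415 − 1(331.2) = 83.83
  O₂: 966.7 − 1.5(331.2) = 470
  N₂: 3637 (inert)
  CO₂: 0 + 1(331.2) = 331.2
  H₂O: 0 + 2(331.2) = 662.3
Total out = 5184 lbmol/h; y_N₂ = 3637 / 5184 = 0.7015.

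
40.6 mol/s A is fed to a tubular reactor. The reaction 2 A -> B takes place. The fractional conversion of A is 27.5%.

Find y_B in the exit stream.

A reacted = 0.275 × 40.6 = 11.17 mol/s; ν_A = −2, so ξ = 11.17/2 = 5.583 mol/s.
Outlet amounts (n = n₀ + ν ξ):
  A: 40.6 − 2(5.583) = 29.44
  B: 0 + 1(5.583) = 5.583
Total out = 35.02 mol/s; y_B = 5.583 / 35.02 = 0.1594.

0.159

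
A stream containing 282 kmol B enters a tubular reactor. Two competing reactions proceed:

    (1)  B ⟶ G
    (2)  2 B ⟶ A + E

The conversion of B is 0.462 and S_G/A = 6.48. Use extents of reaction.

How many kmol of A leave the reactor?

15.4 kmol

Conversion of B: B consumed = 0.462 × 282 = 130.3 kmol = 1ξ₁ + 2ξ₂.
Selectivity: 1ξ₁ / (1ξ₂) = 6.48 → ξ₁ = 6.48 ξ₂.
Substitute: (1·6.48 + 2) ξ₂ = 130.3 → ξ₂ = 15.36 kmol, ξ₁ = 99.56 kmol.
Outlet amounts (n = n₀ + Σ ν·ξ):
  B: 282 − 1(99.56) − 2(15.36) = 151.7
  G: 0 + 1(99.56) = 99.56
  A: 0 + 1(15.36) = 15.36
  E: 0 + 1(15.36) = 15.36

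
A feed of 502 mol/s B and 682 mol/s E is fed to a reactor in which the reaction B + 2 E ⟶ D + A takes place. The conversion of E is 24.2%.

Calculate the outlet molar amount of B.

419 mol/s

E reacted = 0.242 × 682 = 165 mol/s; ν_E = −2, so ξ = 165/2 = 82.52 mol/s.
Outlet amounts (n = n₀ + ν ξ):
  B: 502 − 1(82.52) = 419.5
  E: 682 − 2(82.52) = 517
  D: 0 + 1(82.52) = 82.52
  A: 0 + 1(82.52) = 82.52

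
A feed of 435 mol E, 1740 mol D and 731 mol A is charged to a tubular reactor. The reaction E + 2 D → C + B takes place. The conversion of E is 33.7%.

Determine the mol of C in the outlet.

E reacted = 0.337 × 435 = 146.6 mol; ν_E = −1, so ξ = 146.6/1 = 146.6 mol.
Outlet amounts (n = n₀ + ν ξ):
  E: 435 − 1(146.6) = 288.4
  D: 1740 − 2(146.6) = 1447
  C: 0 + 1(146.6) = 146.6
  B: 0 + 1(146.6) = 146.6
  A: 731 (inert)

147 mol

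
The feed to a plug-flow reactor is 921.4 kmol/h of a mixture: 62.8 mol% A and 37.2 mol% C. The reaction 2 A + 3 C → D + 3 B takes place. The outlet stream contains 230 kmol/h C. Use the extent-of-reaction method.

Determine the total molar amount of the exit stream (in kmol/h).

884 kmol/h

For C: n = n₀ − 3ξ → 230 = 342.8 − 3ξ, giving ξ = 37.59 kmol/h.
Outlet amounts (n = n₀ + ν ξ):
  A: 578.6 − 2(37.59) = 503.5
  C: 342.8 − 3(37.59) = 230
  D: 0 + 1(37.59) = 37.59
  B: 0 + 3(37.59) = 112.8
Total out = 503.5 + 230 + 37.59 + 112.8 = 883.8 kmol/h.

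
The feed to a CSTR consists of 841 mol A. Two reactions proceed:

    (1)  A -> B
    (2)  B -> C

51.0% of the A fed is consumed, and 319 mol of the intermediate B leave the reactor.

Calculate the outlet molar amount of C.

110 mol

Conversion of A: A consumed = 1ξ₁ = 0.51 × 841 → ξ₁ = 428.9 mol.
B balance: n_B = 0 + 1ξ₁ − 1ξ₂ = 319 → ξ₂ = (1·428.9 − 319)/1 = 109.9 mol.
Outlet amounts (n = n₀ + Σ ν·ξ):
  A: 841 − 1(428.9) = 412.1
  B: 0 + 1(428.9) − 1(109.9) = 319
  C: 0 + 1(109.9) = 109.9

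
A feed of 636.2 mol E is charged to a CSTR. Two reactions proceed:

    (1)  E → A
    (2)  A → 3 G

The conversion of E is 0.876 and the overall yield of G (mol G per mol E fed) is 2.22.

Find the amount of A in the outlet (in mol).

Conversion of E: E consumed = 1ξ₁ = 0.876 × 636.2 → ξ₁ = 557.3 mol.
Yield of G: 3ξ₂ / 636.2 = 2.22 → ξ₂ = 470.8 mol.
Outlet amounts (n = n₀ + Σ ν·ξ):
  E: 636.2 − 1(557.3) = 78.89
  A: 0 + 1(557.3) − 1(470.8) = 86.52
  G: 0 + 3(470.8) = 1412

86.5 mol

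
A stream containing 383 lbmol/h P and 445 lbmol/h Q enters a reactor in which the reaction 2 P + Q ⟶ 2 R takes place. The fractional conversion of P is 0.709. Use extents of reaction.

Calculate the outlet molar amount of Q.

309 lbmol/h

P reacted = 0.709 × 383 = 271.5 lbmol/h; ν_P = −2, so ξ = 271.5/2 = 135.8 lbmol/h.
Outlet amounts (n = n₀ + ν ξ):
  P: 383 − 2(135.8) = 111.5
  Q: 445 − 1(135.8) = 309.2
  R: 0 + 2(135.8) = 271.5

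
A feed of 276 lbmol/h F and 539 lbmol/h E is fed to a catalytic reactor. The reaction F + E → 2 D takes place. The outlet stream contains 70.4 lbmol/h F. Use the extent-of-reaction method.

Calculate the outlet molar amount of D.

411 lbmol/h

For F: n = n₀ − 1ξ → 70.4 = 276 − 1ξ, giving ξ = 205.6 lbmol/h.
Outlet amounts (n = n₀ + ν ξ):
  F: 276 − 1(205.6) = 70.4
  E: 539 − 1(205.6) = 333.4
  D: 0 + 2(205.6) = 411.2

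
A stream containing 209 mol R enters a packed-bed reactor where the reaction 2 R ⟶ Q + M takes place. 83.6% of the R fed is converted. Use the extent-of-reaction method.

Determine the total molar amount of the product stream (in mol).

R reacted = 0.836 × 209 = 174.7 mol; ν_R = −2, so ξ = 174.7/2 = 87.36 mol.
Outlet amounts (n = n₀ + ν ξ):
  R: 209 − 2(87.36) = 34.28
  Q: 0 + 1(87.36) = 87.36
  M: 0 + 1(87.36) = 87.36
Total out = 34.28 + 87.36 + 87.36 = 209 mol.

209 mol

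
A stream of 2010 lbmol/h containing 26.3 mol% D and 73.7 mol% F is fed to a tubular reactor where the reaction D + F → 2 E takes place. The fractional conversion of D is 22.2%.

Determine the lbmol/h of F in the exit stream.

D reacted = 0.222 × 528.6 = 117.4 lbmol/h; ν_D = −1, so ξ = 117.4/1 = 117.4 lbmol/h.
Outlet amounts (n = n₀ + ν ξ):
  D: 528.6 − 1(117.4) = 411.3
  F: 1481 − 1(117.4) = 1364
  E: 0 + 2(117.4) = 234.7

1360 lbmol/h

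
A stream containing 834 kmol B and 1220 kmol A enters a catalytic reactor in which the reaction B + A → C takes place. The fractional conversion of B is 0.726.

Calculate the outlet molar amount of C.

B reacted = 0.726 × 834 = 605.5 kmol; ν_B = −1, so ξ = 605.5/1 = 605.5 kmol.
Outlet amounts (n = n₀ + ν ξ):
  B: 834 − 1(605.5) = 228.5
  A: 1220 − 1(605.5) = 614.5
  C: 0 + 1(605.5) = 605.5

605 kmol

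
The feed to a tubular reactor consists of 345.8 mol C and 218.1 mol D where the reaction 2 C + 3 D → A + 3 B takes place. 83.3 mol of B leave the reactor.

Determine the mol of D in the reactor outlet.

For B: n = n₀ + 3ξ → 83.3 = 0 + 3ξ, giving ξ = 27.77 mol.
Outlet amounts (n = n₀ + ν ξ):
  C: 345.8 − 2(27.77) = 290.3
  D: 218.1 − 3(27.77) = 134.8
  A: 0 + 1(27.77) = 27.77
  B: 0 + 3(27.77) = 83.3

135 mol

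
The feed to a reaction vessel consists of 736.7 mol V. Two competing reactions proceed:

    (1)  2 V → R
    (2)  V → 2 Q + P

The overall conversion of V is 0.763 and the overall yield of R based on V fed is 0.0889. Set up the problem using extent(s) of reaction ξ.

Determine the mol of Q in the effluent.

862 mol

Yield of R: 1ξ₁ / 736.7 = 0.0889 → ξ₁ = 65.49 mol.
Conversion of V: 2ξ₁ + 1ξ₂ = 0.763 × 736.7 = 562.1 → ξ₂ = 431.1 mol.
Outlet amounts (n = n₀ + Σ ν·ξ):
  V: 736.7 − 2(65.49) − 1(431.1) = 174.6
  R: 0 + 1(65.49) = 65.49
  Q: 0 + 2(431.1) = 862.2
  P: 0 + 1(431.1) = 431.1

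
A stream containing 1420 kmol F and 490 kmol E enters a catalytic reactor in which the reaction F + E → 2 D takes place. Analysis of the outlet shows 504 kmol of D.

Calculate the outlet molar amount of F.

1170 kmol

For D: n = n₀ + 2ξ → 504 = 0 + 2ξ, giving ξ = 252 kmol.
Outlet amounts (n = n₀ + ν ξ):
  F: 1420 − 1(252) = 1168
  E: 490 − 1(252) = 238
  D: 0 + 2(252) = 504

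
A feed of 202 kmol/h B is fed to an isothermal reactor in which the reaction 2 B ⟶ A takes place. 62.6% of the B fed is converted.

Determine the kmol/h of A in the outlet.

63.2 kmol/h

B reacted = 0.626 × 202 = 126.5 kmol/h; ν_B = −2, so ξ = 126.5/2 = 63.23 kmol/h.
Outlet amounts (n = n₀ + ν ξ):
  B: 202 − 2(63.23) = 75.55
  A: 0 + 1(63.23) = 63.23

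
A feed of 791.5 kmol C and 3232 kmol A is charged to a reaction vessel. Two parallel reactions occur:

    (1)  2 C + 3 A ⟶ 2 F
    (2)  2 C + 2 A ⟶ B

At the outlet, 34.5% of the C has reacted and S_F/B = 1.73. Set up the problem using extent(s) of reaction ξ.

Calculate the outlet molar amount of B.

Conversion of C: C consumed = 0.345 × 791.5 = 273.1 kmol = 2ξ₁ + 2ξ₂.
Selectivity: 2ξ₁ / (1ξ₂) = 1.73 → ξ₁ = 0.865 ξ₂.
Substitute: (2·0.865 + 2) ξ₂ = 273.1 → ξ₂ = 73.21 kmol, ξ₁ = 63.33 kmol.
Outlet amounts (n = n₀ + Σ ν·ξ):
  C: 791.5 − 2(63.33) − 2(73.21) = 518.4
  A: 3232 − 3(63.33) − 2(73.21) = 2896
  F: 0 + 2(63.33) = 126.7
  B: 0 + 1(73.21) = 73.21

73.2 kmol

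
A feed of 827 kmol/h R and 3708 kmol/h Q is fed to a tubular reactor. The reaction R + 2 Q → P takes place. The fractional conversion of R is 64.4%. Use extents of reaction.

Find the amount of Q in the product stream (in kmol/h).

2640 kmol/h

R reacted = 0.644 × 827 = 532.6 kmol/h; ν_R = −1, so ξ = 532.6/1 = 532.6 kmol/h.
Outlet amounts (n = n₀ + ν ξ):
  R: 827 − 1(532.6) = 294.4
  Q: 3708 − 2(532.6) = 2643
  P: 0 + 1(532.6) = 532.6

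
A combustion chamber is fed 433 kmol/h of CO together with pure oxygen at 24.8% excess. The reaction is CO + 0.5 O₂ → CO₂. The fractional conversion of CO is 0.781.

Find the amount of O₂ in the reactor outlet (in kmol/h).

Stoichiometric O₂ = 0.5 × 433 = 216.5 kmol/h; O₂ fed = 216.5 × 1.248 = 270.2 kmol/h.
Fuel reacted = 0.781 × 433 → ξ = 338.2 kmol/h.
Outlet (n = n₀ + ν ξ):
  CO: 433 − 1(338.2) = 94.83
  O₂: 270.2 − 0.5(338.2) = 101.1
  CO₂: 0 + 1(338.2) = 338.2

101 kmol/h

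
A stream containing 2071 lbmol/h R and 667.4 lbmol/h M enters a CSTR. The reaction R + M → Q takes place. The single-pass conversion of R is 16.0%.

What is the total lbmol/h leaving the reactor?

R reacted = 0.16 × 2071 = 331.4 lbmol/h; ν_R = −1, so ξ = 331.4/1 = 331.4 lbmol/h.
Outlet amounts (n = n₀ + ν ξ):
  R: 2071 − 1(331.4) = 1740
  M: 667.4 − 1(331.4) = 336
  Q: 0 + 1(331.4) = 331.4
Total out = 1740 + 336 + 331.4 = 2407 lbmol/h.

2410 lbmol/h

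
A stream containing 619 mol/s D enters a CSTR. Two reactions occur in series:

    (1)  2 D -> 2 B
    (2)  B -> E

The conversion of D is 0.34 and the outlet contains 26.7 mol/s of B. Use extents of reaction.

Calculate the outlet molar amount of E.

Conversion of D: D consumed = 2ξ₁ = 0.34 × 619 → ξ₁ = 105.2 mol/s.
B balance: n_B = 0 + 2ξ₁ − 1ξ₂ = 26.7 → ξ₂ = (2·105.2 − 26.7)/1 = 183.8 mol/s.
Outlet amounts (n = n₀ + Σ ν·ξ):
  D: 619 − 2(105.2) = 408.5
  B: 0 + 2(105.2) − 1(183.8) = 26.7
  E: 0 + 1(183.8) = 183.8

184 mol/s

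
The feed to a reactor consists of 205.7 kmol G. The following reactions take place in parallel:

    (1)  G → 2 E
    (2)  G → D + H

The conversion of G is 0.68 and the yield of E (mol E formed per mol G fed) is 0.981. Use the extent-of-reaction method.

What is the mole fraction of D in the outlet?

0.113

Yield of E: 2ξ₁ / 205.7 = 0.981 → ξ₁ = 100.9 kmol.
Conversion of G: 1ξ₁ + 1ξ₂ = 0.68 × 205.7 = 139.9 → ξ₂ = 38.98 kmol.
Outlet amounts (n = n₀ + Σ ν·ξ):
  G: 205.7 − 1(100.9) − 1(38.98) = 65.82
  E: 0 + 2(100.9) = 201.8
  D: 0 + 1(38.98) = 38.98
  H: 0 + 1(38.98) = 38.98
Total out = 345.6 kmol; y_D = 38.98 / 345.6 = 0.1128.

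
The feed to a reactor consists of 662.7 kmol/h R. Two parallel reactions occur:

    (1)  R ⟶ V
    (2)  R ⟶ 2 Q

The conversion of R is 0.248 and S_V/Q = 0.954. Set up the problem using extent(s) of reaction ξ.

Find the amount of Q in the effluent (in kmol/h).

Conversion of R: R consumed = 0.248 × 662.7 = 164.3 kmol/h = 1ξ₁ + 1ξ₂.
Selectivity: 1ξ₁ / (2ξ₂) = 0.954 → ξ₁ = 1.908 ξ₂.
Substitute: (1·1.908 + 1) ξ₂ = 164.3 → ξ₂ = 56.52 kmol/h, ξ₁ = 107.8 kmol/h.
Outlet amounts (n = n₀ + Σ ν·ξ):
  R: 662.7 − 1(107.8) − 1(56.52) = 498.4
  V: 0 + 1(107.8) = 107.8
  Q: 0 + 2(56.52) = 113

113 kmol/h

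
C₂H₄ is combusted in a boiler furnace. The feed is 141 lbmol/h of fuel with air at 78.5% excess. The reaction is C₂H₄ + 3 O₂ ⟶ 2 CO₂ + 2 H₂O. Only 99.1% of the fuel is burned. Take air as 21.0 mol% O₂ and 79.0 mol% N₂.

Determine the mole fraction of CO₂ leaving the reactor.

Stoichiometric O₂ = 3 × 141 = 423 lbmol/h; O₂ fed = 423 × 1.785 = 755.1 lbmol/h.
N₂ fed = 755.1 × 79/21 = 2840 lbmol/h.
Fuel reacted = 0.991 × 141 → ξ = 139.7 lbmol/h.
Outlet (n = n₀ + ν ξ):
  C₂H₄: 141 − 1(139.7) = 1.269
  O₂: 755.1 − 3(139.7) = 335.9
  N₂: 2840 (inert)
  CO₂: 0 + 2(139.7) = 279.5
  H₂O: 0 + 2(139.7) = 279.5
Total out = 3737 lbmol/h; y_CO₂ = 279.5 / 3737 = 0.07479.

0.0748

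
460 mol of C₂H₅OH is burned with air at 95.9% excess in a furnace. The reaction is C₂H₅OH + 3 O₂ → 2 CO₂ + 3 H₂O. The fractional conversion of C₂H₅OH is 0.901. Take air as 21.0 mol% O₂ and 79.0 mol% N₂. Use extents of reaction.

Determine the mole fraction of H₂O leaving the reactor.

0.0904

Stoichiometric O₂ = 3 × 460 = 1380 mol; O₂ fed = 1380 × 1.959 = 2703 mol.
N₂ fed = 2703 × 79/21 = 10170 mol.
Fuel reacted = 0.901 × 460 → ξ = 414.5 mol.
Outlet (n = n₀ + ν ξ):
  C₂H₅OH: 460 − 1(414.5) = 45.54
  O₂: 2703 − 3(414.5) = 1460
  N₂: 10170 (inert)
  CO₂: 0 + 2(414.5) = 828.9
  H₂O: 0 + 3(414.5) = 1243
Total out = 13750 mol; y_H₂O = 1243 / 13750 = 0.09044.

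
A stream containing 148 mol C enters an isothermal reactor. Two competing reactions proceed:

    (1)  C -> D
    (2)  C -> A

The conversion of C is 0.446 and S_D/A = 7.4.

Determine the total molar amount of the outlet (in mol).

148 mol

Conversion of C: C consumed = 0.446 × 148 = 66.01 mol = 1ξ₁ + 1ξ₂.
Selectivity: 1ξ₁ / (1ξ₂) = 7.4 → ξ₁ = 7.4 ξ₂.
Substitute: (1·7.4 + 1) ξ₂ = 66.01 → ξ₂ = 7.858 mol, ξ₁ = 58.15 mol.
Outlet amounts (n = n₀ + Σ ν·ξ):
  C: 148 − 1(58.15) − 1(7.858) = 81.99
  D: 0 + 1(58.15) = 58.15
  A: 0 + 1(7.858) = 7.858
Total out = 81.99 + 58.15 + 7.858 = 148 mol.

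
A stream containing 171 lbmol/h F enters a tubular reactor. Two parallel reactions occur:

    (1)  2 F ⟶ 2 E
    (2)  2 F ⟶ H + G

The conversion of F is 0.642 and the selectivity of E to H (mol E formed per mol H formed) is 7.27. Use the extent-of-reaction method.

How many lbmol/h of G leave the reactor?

Conversion of F: F consumed = 0.642 × 171 = 109.8 lbmol/h = 2ξ₁ + 2ξ₂.
Selectivity: 2ξ₁ / (1ξ₂) = 7.27 → ξ₁ = 3.635 ξ₂.
Substitute: (2·3.635 + 2) ξ₂ = 109.8 → ξ₂ = 11.84 lbmol/h, ξ₁ = 43.05 lbmol/h.
Outlet amounts (n = n₀ + Σ ν·ξ):
  F: 171 − 2(43.05) − 2(11.84) = 61.22
  E: 0 + 2(43.05) = 86.1
  H: 0 + 1(11.84) = 11.84
  G: 0 + 1(11.84) = 11.84

11.8 lbmol/h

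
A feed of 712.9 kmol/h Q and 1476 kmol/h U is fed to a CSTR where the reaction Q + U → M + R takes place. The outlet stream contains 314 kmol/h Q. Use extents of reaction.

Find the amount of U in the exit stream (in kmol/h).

1080 kmol/h

For Q: n = n₀ − 1ξ → 314 = 712.9 − 1ξ, giving ξ = 398.9 kmol/h.
Outlet amounts (n = n₀ + ν ξ):
  Q: 712.9 − 1(398.9) = 314
  U: 1476 − 1(398.9) = 1077
  M: 0 + 1(398.9) = 398.9
  R: 0 + 1(398.9) = 398.9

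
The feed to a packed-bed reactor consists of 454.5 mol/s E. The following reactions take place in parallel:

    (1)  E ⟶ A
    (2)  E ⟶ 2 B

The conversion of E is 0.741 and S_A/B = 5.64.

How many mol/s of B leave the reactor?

54.9 mol/s

Conversion of E: E consumed = 0.741 × 454.5 = 336.8 mol/s = 1ξ₁ + 1ξ₂.
Selectivity: 1ξ₁ / (2ξ₂) = 5.64 → ξ₁ = 11.28 ξ₂.
Substitute: (1·11.28 + 1) ξ₂ = 336.8 → ξ₂ = 27.43 mol/s, ξ₁ = 309.4 mol/s.
Outlet amounts (n = n₀ + Σ ν·ξ):
  E: 454.5 − 1(309.4) − 1(27.43) = 117.7
  A: 0 + 1(309.4) = 309.4
  B: 0 + 2(27.43) = 54.85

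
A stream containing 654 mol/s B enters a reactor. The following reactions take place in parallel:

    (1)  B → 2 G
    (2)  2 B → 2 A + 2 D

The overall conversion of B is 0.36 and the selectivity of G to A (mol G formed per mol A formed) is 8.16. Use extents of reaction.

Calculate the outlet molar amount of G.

378 mol/s

Conversion of B: B consumed = 0.36 × 654 = 235.4 mol/s = 1ξ₁ + 2ξ₂.
Selectivity: 2ξ₁ / (2ξ₂) = 8.16 → ξ₁ = 8.16 ξ₂.
Substitute: (1·8.16 + 2) ξ₂ = 235.4 → ξ₂ = 23.17 mol/s, ξ₁ = 189.1 mol/s.
Outlet amounts (n = n₀ + Σ ν·ξ):
  B: 654 − 1(189.1) − 2(23.17) = 418.6
  G: 0 + 2(189.1) = 378.2
  A: 0 + 2(23.17) = 46.35
  D: 0 + 2(23.17) = 46.35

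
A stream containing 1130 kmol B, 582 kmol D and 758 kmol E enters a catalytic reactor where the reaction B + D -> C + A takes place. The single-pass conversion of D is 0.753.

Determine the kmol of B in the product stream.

692 kmol

D reacted = 0.753 × 582 = 438.2 kmol; ν_D = −1, so ξ = 438.2/1 = 438.2 kmol.
Outlet amounts (n = n₀ + ν ξ):
  B: 1130 − 1(438.2) = 691.8
  D: 582 − 1(438.2) = 143.8
  C: 0 + 1(438.2) = 438.2
  A: 0 + 1(438.2) = 438.2
  E: 758 (inert)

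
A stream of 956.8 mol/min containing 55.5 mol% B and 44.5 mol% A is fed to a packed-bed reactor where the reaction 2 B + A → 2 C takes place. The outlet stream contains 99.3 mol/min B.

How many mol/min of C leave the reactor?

For B: n = n₀ − 2ξ → 99.3 = 531 − 2ξ, giving ξ = 215.9 mol/min.
Outlet amounts (n = n₀ + ν ξ):
  B: 531 − 2(215.9) = 99.3
  A: 425.8 − 1(215.9) = 209.9
  C: 0 + 2(215.9) = 431.7

432 mol/min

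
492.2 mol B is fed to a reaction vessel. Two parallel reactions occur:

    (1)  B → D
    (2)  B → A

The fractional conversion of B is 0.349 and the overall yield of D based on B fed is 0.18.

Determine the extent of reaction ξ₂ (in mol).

Yield of D: 1ξ₁ / 492.2 = 0.18 → ξ₁ = 88.6 mol.
Conversion of B: 1ξ₁ + 1ξ₂ = 0.349 × 492.2 = 171.8 → ξ₂ = 83.18 mol.
Outlet amounts (n = n₀ + Σ ν·ξ):
  B: 492.2 − 1(88.6) − 1(83.18) = 320.4
  D: 0 + 1(88.6) = 88.6
  A: 0 + 1(83.18) = 83.18

ξ₂ = 83.2 mol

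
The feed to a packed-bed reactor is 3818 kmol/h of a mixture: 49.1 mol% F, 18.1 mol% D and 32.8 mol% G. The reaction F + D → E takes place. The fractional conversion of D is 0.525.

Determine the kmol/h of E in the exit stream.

363 kmol/h

D reacted = 0.525 × 691.1 = 362.8 kmol/h; ν_D = −1, so ξ = 362.8/1 = 362.8 kmol/h.
Outlet amounts (n = n₀ + ν ξ):
  F: 1875 − 1(362.8) = 1512
  D: 691.1 − 1(362.8) = 328.3
  E: 0 + 1(362.8) = 362.8
  G: 1252 (inert)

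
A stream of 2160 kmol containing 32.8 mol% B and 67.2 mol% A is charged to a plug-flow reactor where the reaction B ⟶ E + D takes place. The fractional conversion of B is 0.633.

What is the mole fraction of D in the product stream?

B reacted = 0.633 × 708.5 = 448.5 kmol; ν_B = −1, so ξ = 448.5/1 = 448.5 kmol.
Outlet amounts (n = n₀ + ν ξ):
  B: 708.5 − 1(448.5) = 260
  E: 0 + 1(448.5) = 448.5
  D: 0 + 1(448.5) = 448.5
  A: 1452 (inert)
Total out = 2608 kmol; y_D = 448.5 / 2608 = 0.1719.

0.172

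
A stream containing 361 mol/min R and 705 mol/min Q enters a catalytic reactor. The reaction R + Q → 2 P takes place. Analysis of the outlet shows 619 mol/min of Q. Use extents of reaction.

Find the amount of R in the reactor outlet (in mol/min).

For Q: n = n₀ − 1ξ → 619 = 705 − 1ξ, giving ξ = 86 mol/min.
Outlet amounts (n = n₀ + ν ξ):
  R: 361 − 1(86) = 275
  Q: 705 − 1(86) = 619
  P: 0 + 2(86) = 172

275 mol/min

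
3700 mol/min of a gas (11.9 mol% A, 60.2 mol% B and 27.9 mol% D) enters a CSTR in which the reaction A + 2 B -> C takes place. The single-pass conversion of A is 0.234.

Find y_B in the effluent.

A reacted = 0.234 × 440.3 = 103 mol/min; ν_A = −1, so ξ = 103/1 = 103 mol/min.
Outlet amounts (n = n₀ + ν ξ):
  A: 440.3 − 1(103) = 337.3
  B: 2227 − 2(103) = 2021
  C: 0 + 1(103) = 103
  D: 1032 (inert)
Total out = 3494 mol/min; y_B = 2021 / 3494 = 0.5785.

0.579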